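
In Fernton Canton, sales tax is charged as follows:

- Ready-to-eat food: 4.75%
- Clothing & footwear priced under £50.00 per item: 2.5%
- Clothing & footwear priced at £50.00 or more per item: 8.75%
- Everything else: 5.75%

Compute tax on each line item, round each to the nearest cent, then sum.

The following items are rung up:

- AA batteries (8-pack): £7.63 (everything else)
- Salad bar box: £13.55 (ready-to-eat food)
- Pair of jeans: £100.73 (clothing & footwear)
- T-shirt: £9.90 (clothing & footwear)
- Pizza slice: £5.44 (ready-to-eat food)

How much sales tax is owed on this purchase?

£10.40

AA batteries (8-pack) £7.63: everything else → 5.75% → £0.44
Salad bar box £13.55: ready-to-eat food → 4.75% → £0.64
Pair of jeans £100.73: clothing & footwear, £50.00 or more → 8.75% → £8.81
T-shirt £9.90: clothing & footwear, under £50.00 → 2.5% → £0.25
Pizza slice £5.44: ready-to-eat food → 4.75% → £0.26
Total tax = £0.44 + £0.64 + £8.81 + £0.25 + £0.26 = £10.40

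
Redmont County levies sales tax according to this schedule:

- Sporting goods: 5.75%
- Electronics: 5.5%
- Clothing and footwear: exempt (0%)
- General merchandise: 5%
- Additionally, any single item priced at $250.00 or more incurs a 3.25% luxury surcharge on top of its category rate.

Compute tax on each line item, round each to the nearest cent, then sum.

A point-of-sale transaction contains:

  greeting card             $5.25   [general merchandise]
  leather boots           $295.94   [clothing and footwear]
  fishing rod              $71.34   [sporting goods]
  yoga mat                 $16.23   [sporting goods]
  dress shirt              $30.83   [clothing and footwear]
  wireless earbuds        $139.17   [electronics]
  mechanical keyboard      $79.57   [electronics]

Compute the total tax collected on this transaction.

Greeting card $5.25: general merchandise → 5% → $0.26
Leather boots $295.94: clothing and footwear → 0% + 3.25% surcharge = 3.25% → $9.62
Fishing rod $71.34: sporting goods → 5.75% → $4.10
Yoga mat $16.23: sporting goods → 5.75% → $0.93
Dress shirt $30.83: clothing and footwear → 0% → $0.00
Wireless earbuds $139.17: electronics → 5.5% → $7.65
Mechanical keyboard $79.57: electronics → 5.5% → $4.38
Total tax = $0.26 + $9.62 + $4.10 + $0.93 + $7.65 + $4.38 = $26.94

$26.94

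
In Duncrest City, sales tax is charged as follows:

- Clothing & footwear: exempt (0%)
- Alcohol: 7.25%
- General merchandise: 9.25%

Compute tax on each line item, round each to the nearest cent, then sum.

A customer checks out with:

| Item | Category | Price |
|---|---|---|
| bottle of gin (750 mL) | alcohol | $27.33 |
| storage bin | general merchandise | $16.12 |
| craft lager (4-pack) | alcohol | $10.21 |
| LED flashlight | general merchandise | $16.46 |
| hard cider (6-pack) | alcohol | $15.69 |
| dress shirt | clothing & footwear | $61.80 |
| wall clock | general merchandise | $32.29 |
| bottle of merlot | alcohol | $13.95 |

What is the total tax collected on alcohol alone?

Bottle of gin (750 mL) $27.33: alcohol → 7.25% → $1.98
Craft lager (4-pack) $10.21: alcohol → 7.25% → $0.74
Hard cider (6-pack) $15.69: alcohol → 7.25% → $1.14
Bottle of merlot $13.95: alcohol → 7.25% → $1.01
Tax on alcohol = $1.98 + $0.74 + $1.14 + $1.01 = $4.87

$4.87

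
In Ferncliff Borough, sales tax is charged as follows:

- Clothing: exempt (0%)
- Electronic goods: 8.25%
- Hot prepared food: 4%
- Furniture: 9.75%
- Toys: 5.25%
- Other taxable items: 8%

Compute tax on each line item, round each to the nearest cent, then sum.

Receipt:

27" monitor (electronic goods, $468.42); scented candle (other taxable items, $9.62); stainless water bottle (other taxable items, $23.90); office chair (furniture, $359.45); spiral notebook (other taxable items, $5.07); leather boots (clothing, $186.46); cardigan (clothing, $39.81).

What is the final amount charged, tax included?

27" monitor $468.42: electronic goods → 8.25% → $38.64
Scented candle $9.62: other taxable items → 8% → $0.77
Stainless water bottle $23.90: other taxable items → 8% → $1.91
Office chair $359.45: furniture → 9.75% → $35.05
Spiral notebook $5.07: other taxable items → 8% → $0.41
Leather boots $186.46: clothing → 0% → $0.00
Cardigan $39.81: clothing → 0% → $0.00
Subtotal = $1092.73; tax = $76.78; total due = $1169.51

$1169.51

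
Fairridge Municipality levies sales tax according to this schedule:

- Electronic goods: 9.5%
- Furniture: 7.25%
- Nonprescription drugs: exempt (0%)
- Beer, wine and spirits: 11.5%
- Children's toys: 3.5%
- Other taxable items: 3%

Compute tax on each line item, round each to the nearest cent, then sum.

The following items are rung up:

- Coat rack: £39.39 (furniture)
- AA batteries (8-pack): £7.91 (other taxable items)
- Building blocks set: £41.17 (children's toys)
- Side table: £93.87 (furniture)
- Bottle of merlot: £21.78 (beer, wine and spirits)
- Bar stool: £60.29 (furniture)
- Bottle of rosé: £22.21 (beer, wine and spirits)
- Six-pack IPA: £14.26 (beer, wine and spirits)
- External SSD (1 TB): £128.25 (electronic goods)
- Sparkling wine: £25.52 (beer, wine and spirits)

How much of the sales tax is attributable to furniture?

£14.04

Coat rack £39.39: furniture → 7.25% → £2.86
Side table £93.87: furniture → 7.25% → £6.81
Bar stool £60.29: furniture → 7.25% → £4.37
Tax on furniture = £2.86 + £6.81 + £4.37 = £14.04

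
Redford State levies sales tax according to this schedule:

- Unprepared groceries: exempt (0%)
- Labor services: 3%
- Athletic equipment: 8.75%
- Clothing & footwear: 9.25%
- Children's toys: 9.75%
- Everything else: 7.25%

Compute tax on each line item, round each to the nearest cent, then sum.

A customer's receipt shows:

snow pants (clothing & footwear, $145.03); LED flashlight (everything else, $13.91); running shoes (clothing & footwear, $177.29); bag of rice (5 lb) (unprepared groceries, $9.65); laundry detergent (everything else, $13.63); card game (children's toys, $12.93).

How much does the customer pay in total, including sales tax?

Snow pants $145.03: clothing & footwear → 9.25% → $13.42
LED flashlight $13.91: everything else → 7.25% → $1.01
Running shoes $177.29: clothing & footwear → 9.25% → $16.40
Bag of rice (5 lb) $9.65: unprepared groceries → 0% → $0.00
Laundry detergent $13.63: everything else → 7.25% → $0.99
Card game $12.93: children's toys → 9.75% → $1.26
Subtotal = $372.44; tax = $33.08; total due = $405.52

$405.52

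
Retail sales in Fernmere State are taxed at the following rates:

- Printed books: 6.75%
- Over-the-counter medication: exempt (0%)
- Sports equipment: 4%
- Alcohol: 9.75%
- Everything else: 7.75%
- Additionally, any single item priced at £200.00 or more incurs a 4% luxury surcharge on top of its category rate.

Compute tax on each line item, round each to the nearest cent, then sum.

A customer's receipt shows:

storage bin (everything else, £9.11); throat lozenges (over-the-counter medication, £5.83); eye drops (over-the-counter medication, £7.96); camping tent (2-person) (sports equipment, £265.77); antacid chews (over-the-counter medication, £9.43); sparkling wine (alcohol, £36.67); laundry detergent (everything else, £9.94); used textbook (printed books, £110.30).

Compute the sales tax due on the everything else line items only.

£1.48

Storage bin £9.11: everything else → 7.75% → £0.71
Laundry detergent £9.94: everything else → 7.75% → £0.77
Tax on everything else = £0.71 + £0.77 = £1.48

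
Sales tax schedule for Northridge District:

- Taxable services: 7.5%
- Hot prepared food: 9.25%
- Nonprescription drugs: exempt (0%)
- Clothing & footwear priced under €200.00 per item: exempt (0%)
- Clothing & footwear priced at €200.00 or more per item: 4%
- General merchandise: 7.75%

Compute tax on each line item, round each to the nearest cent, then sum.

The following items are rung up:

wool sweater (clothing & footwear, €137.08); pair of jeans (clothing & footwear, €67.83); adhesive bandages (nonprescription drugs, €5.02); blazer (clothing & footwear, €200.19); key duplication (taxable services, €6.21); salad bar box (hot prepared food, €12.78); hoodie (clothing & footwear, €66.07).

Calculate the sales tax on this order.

Wool sweater €137.08: clothing & footwear, under €200.00 → 0% → €0.00
Pair of jeans €67.83: clothing & footwear, under €200.00 → 0% → €0.00
Adhesive bandages €5.02: nonprescription drugs → 0% → €0.00
Blazer €200.19: clothing & footwear, €200.00 or more → 4% → €8.01
Key duplication €6.21: taxable services → 7.5% → €0.47
Salad bar box €12.78: hot prepared food → 9.25% → €1.18
Hoodie €66.07: clothing & footwear, under €200.00 → 0% → €0.00
Total tax = €8.01 + €0.47 + €1.18 = €9.66

€9.66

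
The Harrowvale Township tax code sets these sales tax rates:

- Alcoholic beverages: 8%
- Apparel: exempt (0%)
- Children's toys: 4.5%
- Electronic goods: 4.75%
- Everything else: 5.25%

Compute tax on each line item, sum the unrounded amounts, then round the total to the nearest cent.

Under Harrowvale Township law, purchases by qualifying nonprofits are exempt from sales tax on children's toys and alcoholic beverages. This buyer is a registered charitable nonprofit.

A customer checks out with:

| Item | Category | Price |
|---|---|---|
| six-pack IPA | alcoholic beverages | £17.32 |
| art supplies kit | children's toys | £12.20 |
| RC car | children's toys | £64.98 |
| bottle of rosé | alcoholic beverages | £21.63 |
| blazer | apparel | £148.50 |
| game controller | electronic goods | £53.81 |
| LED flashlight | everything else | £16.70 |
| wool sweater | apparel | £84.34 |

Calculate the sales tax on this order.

£3.43

Six-pack IPA £17.32: alcoholic beverages, buyer-exempt → 0% → £0.00
Art supplies kit £12.20: children's toys, buyer-exempt → 0% → £0.00
RC car £64.98: children's toys, buyer-exempt → 0% → £0.00
Bottle of rosé £21.63: alcoholic beverages, buyer-exempt → 0% → £0.00
Blazer £148.50: apparel → 0% → £0.00
Game controller £53.81: electronic goods → 4.75% → £2.555975
LED flashlight £16.70: everything else → 5.25% → £0.87675
Wool sweater £84.34: apparel → 0% → £0.00
Unrounded tax sum = £3.432725 → £3.43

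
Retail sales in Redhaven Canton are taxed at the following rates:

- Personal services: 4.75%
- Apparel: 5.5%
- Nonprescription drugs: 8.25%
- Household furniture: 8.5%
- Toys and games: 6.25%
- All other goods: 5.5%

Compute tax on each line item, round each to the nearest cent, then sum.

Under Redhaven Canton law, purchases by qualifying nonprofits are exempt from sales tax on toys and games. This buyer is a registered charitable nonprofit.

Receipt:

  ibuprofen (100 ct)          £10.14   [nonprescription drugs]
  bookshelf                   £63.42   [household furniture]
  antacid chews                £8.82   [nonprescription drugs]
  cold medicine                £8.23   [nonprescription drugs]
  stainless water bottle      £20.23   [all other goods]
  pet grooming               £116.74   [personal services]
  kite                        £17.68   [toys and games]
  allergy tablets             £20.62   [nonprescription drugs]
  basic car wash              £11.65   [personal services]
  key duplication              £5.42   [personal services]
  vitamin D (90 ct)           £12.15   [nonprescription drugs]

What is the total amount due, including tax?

Ibuprofen (100 ct) £10.14: nonprescription drugs → 8.25% → £0.84
Bookshelf £63.42: household furniture → 8.5% → £5.39
Antacid chews £8.82: nonprescription drugs → 8.25% → £0.73
Cold medicine £8.23: nonprescription drugs → 8.25% → £0.68
Stainless water bottle £20.23: all other goods → 5.5% → £1.11
Pet grooming £116.74: personal services → 4.75% → £5.55
Kite £17.68: toys and games, buyer-exempt → 0% → £0.00
Allergy tablets £20.62: nonprescription drugs → 8.25% → £1.70
Basic car wash £11.65: personal services → 4.75% → £0.55
Key duplication £5.42: personal services → 4.75% → £0.26
Vitamin D (90 ct) £12.15: nonprescription drugs → 8.25% → £1.00
Subtotal = £295.10; tax = £17.81; total due = £312.91

£312.91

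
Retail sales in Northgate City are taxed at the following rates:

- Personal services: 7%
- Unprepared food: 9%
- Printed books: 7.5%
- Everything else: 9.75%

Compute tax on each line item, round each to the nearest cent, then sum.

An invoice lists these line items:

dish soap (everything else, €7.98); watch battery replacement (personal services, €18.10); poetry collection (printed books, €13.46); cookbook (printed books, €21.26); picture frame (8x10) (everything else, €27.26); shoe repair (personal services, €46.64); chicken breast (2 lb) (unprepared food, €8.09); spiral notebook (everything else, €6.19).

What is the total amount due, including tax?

Dish soap €7.98: everything else → 9.75% → €0.78
Watch battery replacement €18.10: personal services → 7% → €1.27
Poetry collection €13.46: printed books → 7.5% → €1.01
Cookbook €21.26: printed books → 7.5% → €1.59
Picture frame (8x10) €27.26: everything else → 9.75% → €2.66
Shoe repair €46.64: personal services → 7% → €3.26
Chicken breast (2 lb) €8.09: unprepared food → 9% → €0.73
Spiral notebook €6.19: everything else → 9.75% → €0.60
Subtotal = €148.98; tax = €11.90; total due = €160.88

€160.88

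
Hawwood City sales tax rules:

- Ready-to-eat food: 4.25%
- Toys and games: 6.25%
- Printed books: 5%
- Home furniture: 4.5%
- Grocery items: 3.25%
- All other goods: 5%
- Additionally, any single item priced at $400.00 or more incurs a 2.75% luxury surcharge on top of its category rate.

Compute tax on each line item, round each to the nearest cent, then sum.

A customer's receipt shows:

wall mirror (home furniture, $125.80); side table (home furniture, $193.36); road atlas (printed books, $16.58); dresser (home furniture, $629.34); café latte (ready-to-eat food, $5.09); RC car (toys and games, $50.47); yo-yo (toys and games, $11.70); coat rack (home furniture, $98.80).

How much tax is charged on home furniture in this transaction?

$64.44

Wall mirror $125.80: home furniture → 4.5% → $5.66
Side table $193.36: home furniture → 4.5% → $8.70
Dresser $629.34: home furniture → 4.5% + 2.75% surcharge = 7.25% → $45.63
Coat rack $98.80: home furniture → 4.5% → $4.45
Tax on home furniture = $5.66 + $8.70 + $45.63 + $4.45 = $64.44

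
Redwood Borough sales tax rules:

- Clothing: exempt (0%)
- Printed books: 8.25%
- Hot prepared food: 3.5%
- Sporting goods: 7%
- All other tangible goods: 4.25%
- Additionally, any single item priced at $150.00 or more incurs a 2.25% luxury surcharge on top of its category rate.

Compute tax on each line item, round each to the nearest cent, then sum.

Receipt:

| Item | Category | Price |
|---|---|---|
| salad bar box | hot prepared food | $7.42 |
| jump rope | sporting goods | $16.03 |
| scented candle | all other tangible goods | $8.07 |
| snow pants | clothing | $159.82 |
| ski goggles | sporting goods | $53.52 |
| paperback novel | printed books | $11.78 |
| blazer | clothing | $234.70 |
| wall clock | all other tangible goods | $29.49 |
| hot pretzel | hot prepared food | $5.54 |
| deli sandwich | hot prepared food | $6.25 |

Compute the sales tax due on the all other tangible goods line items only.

$1.59

Scented candle $8.07: all other tangible goods → 4.25% → $0.34
Wall clock $29.49: all other tangible goods → 4.25% → $1.25
Tax on all other tangible goods = $0.34 + $1.25 = $1.59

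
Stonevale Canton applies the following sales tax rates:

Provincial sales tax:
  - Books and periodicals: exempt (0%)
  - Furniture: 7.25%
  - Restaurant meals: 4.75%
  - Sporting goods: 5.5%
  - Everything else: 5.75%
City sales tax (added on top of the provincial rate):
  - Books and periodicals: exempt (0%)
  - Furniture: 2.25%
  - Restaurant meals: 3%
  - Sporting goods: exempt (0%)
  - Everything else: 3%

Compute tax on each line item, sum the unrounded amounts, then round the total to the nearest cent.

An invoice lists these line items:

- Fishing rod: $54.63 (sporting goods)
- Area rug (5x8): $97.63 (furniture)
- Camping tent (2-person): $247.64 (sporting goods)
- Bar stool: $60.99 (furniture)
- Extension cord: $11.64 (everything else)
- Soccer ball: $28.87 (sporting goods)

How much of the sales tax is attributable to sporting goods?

Fishing rod $54.63: sporting goods → 5.5% + 0% city = 5.5% → $3.00465
Camping tent (2-person) $247.64: sporting goods → 5.5% + 0% city = 5.5% → $13.6202
Soccer ball $28.87: sporting goods → 5.5% + 0% city = 5.5% → $1.58785
Tax on sporting goods: unrounded sum = $18.2127 → $18.21

$18.21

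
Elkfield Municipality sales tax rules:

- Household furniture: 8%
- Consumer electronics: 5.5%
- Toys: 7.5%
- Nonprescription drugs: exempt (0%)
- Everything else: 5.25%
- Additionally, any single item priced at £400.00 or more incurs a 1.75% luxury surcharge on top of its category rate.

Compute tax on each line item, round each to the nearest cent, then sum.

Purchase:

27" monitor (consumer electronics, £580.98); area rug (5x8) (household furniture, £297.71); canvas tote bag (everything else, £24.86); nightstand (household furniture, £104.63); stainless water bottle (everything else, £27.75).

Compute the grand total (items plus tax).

27" monitor £580.98: consumer electronics → 5.5% + 1.75% surcharge = 7.25% → £42.12
Area rug (5x8) £297.71: household furniture → 8% → £23.82
Canvas tote bag £24.86: everything else → 5.25% → £1.31
Nightstand £104.63: household furniture → 8% → £8.37
Stainless water bottle £27.75: everything else → 5.25% → £1.46
Subtotal = £1035.93; tax = £77.08; total due = £1113.01

£1113.01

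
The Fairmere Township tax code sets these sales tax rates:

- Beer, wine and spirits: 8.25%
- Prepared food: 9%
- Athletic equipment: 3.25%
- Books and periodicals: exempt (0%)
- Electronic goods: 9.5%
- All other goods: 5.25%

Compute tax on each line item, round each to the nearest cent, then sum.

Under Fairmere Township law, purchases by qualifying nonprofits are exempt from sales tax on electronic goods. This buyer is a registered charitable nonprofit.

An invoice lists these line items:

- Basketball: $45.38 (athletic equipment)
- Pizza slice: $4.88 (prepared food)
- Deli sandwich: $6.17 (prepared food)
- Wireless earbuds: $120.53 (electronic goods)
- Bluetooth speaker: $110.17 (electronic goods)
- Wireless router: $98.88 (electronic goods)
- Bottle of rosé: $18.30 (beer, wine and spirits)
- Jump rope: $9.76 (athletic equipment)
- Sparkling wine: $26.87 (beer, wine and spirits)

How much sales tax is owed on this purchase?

Basketball $45.38: athletic equipment → 3.25% → $1.47
Pizza slice $4.88: prepared food → 9% → $0.44
Deli sandwich $6.17: prepared food → 9% → $0.56
Wireless earbuds $120.53: electronic goods, buyer-exempt → 0% → $0.00
Bluetooth speaker $110.17: electronic goods, buyer-exempt → 0% → $0.00
Wireless router $98.88: electronic goods, buyer-exempt → 0% → $0.00
Bottle of rosé $18.30: beer, wine and spirits → 8.25% → $1.51
Jump rope $9.76: athletic equipment → 3.25% → $0.32
Sparkling wine $26.87: beer, wine and spirits → 8.25% → $2.22
Total tax = $1.47 + $0.44 + $0.56 + $1.51 + $0.32 + $2.22 = $6.52

$6.52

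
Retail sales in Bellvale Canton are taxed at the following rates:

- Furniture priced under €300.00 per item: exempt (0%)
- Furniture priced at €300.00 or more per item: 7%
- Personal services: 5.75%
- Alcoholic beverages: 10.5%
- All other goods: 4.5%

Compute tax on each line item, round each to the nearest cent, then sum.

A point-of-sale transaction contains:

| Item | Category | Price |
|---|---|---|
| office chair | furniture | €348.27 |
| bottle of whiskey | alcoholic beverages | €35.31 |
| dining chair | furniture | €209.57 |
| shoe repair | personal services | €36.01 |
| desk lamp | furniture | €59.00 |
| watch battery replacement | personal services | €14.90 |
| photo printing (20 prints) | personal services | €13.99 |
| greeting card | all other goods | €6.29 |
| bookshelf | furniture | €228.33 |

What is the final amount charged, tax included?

Office chair €348.27: furniture, €300.00 or more → 7% → €24.38
Bottle of whiskey €35.31: alcoholic beverages → 10.5% → €3.71
Dining chair €209.57: furniture, under €300.00 → 0% → €0.00
Shoe repair €36.01: personal services → 5.75% → €2.07
Desk lamp €59.00: furniture, under €300.00 → 0% → €0.00
Watch battery replacement €14.90: personal services → 5.75% → €0.86
Photo printing (20 prints) €13.99: personal services → 5.75% → €0.80
Greeting card €6.29: all other goods → 4.5% → €0.28
Bookshelf €228.33: furniture, under €300.00 → 0% → €0.00
Subtotal = €951.67; tax = €32.10; total due = €983.77

€983.77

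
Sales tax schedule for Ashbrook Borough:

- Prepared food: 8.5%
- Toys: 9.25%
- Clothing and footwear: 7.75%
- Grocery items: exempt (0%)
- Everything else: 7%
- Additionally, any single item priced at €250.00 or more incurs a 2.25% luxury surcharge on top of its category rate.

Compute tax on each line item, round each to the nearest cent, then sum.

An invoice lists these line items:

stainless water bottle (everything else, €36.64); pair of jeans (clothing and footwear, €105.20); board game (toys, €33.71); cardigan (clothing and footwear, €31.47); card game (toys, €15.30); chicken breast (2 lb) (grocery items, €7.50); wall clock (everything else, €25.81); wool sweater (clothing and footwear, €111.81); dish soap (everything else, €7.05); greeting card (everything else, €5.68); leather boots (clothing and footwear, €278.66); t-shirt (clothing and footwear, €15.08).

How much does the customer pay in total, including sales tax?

Stainless water bottle €36.64: everything else → 7% → €2.56
Pair of jeans €105.20: clothing and footwear → 7.75% → €8.15
Board game €33.71: toys → 9.25% → €3.12
Cardigan €31.47: clothing and footwear → 7.75% → €2.44
Card game €15.30: toys → 9.25% → €1.42
Chicken breast (2 lb) €7.50: grocery items → 0% → €0.00
Wall clock €25.81: everything else → 7% → €1.81
Wool sweater €111.81: clothing and footwear → 7.75% → €8.67
Dish soap €7.05: everything else → 7% → €0.49
Greeting card €5.68: everything else → 7% → €0.40
Leather boots €278.66: clothing and footwear → 7.75% + 2.25% surcharge = 10% → €27.87
T-shirt €15.08: clothing and footwear → 7.75% → €1.17
Subtotal = €673.91; tax = €58.10; total due = €732.01

€732.01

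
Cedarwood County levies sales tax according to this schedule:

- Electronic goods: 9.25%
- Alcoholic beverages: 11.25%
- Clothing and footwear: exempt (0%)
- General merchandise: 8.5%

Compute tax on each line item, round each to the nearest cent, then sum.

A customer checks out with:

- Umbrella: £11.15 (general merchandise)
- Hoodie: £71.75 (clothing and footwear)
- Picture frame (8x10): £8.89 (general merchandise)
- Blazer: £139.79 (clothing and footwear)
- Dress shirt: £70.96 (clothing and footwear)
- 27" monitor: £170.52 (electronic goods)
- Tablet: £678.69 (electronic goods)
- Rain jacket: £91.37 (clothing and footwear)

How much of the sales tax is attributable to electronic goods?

£78.55

27" monitor £170.52: electronic goods → 9.25% → £15.77
Tablet £678.69: electronic goods → 9.25% → £62.78
Tax on electronic goods = £15.77 + £62.78 = £78.55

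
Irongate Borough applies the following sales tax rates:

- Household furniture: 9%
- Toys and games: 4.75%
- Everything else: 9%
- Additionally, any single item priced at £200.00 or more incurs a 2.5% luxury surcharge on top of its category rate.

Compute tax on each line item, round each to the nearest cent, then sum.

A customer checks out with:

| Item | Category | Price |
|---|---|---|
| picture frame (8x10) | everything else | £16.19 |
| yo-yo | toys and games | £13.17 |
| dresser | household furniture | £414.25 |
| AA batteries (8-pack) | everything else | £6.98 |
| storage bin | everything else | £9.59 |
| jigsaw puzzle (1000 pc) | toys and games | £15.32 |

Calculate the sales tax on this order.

Picture frame (8x10) £16.19: everything else → 9% → £1.46
Yo-yo £13.17: toys and games → 4.75% → £0.63
Dresser £414.25: household furniture → 9% + 2.5% surcharge = 11.5% → £47.64
AA batteries (8-pack) £6.98: everything else → 9% → £0.63
Storage bin £9.59: everything else → 9% → £0.86
Jigsaw puzzle (1000 pc) £15.32: toys and games → 4.75% → £0.73
Total tax = £1.46 + £0.63 + £47.64 + £0.63 + £0.86 + £0.73 = £51.95

£51.95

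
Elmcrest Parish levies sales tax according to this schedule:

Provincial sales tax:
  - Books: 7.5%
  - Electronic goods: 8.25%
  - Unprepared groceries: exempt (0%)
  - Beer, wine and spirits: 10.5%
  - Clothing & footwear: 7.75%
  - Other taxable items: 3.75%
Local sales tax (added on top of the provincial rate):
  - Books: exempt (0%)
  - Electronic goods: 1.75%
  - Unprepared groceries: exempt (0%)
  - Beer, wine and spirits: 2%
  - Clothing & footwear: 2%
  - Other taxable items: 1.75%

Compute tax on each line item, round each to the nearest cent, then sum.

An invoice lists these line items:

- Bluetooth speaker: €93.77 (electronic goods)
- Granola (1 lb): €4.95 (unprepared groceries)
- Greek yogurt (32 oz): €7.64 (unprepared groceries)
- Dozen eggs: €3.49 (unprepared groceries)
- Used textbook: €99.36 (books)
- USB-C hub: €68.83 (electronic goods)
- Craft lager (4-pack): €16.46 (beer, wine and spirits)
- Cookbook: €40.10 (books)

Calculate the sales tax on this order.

Bluetooth speaker €93.77: electronic goods → 8.25% + 1.75% local = 10% → €9.38
Granola (1 lb) €4.95: unprepared groceries → 0% + 0% local = 0% → €0.00
Greek yogurt (32 oz) €7.64: unprepared groceries → 0% + 0% local = 0% → €0.00
Dozen eggs €3.49: unprepared groceries → 0% + 0% local = 0% → €0.00
Used textbook €99.36: books → 7.5% + 0% local = 7.5% → €7.45
USB-C hub €68.83: electronic goods → 8.25% + 1.75% local = 10% → €6.88
Craft lager (4-pack) €16.46: beer, wine and spirits → 10.5% + 2% local = 12.5% → €2.06
Cookbook €40.10: books → 7.5% + 0% local = 7.5% → €3.01
Total tax = €9.38 + €7.45 + €6.88 + €2.06 + €3.01 = €28.78

€28.78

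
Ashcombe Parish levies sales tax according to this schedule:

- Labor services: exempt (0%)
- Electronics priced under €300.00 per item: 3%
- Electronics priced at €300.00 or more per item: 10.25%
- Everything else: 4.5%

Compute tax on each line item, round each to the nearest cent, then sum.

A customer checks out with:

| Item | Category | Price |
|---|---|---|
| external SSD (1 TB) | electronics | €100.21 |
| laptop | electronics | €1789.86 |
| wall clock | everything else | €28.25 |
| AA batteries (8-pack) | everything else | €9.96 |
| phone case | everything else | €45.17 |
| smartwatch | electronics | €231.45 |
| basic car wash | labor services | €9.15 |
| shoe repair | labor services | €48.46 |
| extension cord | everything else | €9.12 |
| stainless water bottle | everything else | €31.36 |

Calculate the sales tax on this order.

External SSD (1 TB) €100.21: electronics, under €300.00 → 3% → €3.01
Laptop €1789.86: electronics, €300.00 or more → 10.25% → €183.46
Wall clock €28.25: everything else → 4.5% → €1.27
AA batteries (8-pack) €9.96: everything else → 4.5% → €0.45
Phone case €45.17: everything else → 4.5% → €2.03
Smartwatch €231.45: electronics, under €300.00 → 3% → €6.94
Basic car wash €9.15: labor services → 0% → €0.00
Shoe repair €48.46: labor services → 0% → €0.00
Extension cord €9.12: everything else → 4.5% → €0.41
Stainless water bottle €31.36: everything else → 4.5% → €1.41
Total tax = €3.01 + €183.46 + €1.27 + €0.45 + €2.03 + €6.94 + €0.41 + €1.41 = €198.98

€198.98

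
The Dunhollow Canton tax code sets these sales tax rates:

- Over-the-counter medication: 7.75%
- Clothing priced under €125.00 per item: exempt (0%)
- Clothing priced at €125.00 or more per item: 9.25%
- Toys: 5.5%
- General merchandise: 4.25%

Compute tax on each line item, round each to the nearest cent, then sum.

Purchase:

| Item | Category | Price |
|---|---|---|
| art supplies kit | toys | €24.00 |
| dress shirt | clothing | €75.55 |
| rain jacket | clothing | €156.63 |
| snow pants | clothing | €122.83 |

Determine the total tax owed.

€15.81

Art supplies kit €24.00: toys → 5.5% → €1.32
Dress shirt €75.55: clothing, under €125.00 → 0% → €0.00
Rain jacket €156.63: clothing, €125.00 or more → 9.25% → €14.49
Snow pants €122.83: clothing, under €125.00 → 0% → €0.00
Total tax = €1.32 + €14.49 = €15.81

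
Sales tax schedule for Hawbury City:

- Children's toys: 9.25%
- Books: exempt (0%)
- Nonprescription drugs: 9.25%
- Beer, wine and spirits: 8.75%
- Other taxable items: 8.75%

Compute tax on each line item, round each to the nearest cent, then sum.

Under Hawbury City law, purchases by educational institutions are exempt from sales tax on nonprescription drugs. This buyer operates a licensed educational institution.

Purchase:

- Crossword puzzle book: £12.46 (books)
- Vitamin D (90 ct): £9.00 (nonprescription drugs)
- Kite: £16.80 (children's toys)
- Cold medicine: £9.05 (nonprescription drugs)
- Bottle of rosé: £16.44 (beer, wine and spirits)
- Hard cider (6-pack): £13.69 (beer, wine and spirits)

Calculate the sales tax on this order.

£4.19

Crossword puzzle book £12.46: books → 0% → £0.00
Vitamin D (90 ct) £9.00: nonprescription drugs, buyer-exempt → 0% → £0.00
Kite £16.80: children's toys → 9.25% → £1.55
Cold medicine £9.05: nonprescription drugs, buyer-exempt → 0% → £0.00
Bottle of rosé £16.44: beer, wine and spirits → 8.75% → £1.44
Hard cider (6-pack) £13.69: beer, wine and spirits → 8.75% → £1.20
Total tax = £1.55 + £1.44 + £1.20 = £4.19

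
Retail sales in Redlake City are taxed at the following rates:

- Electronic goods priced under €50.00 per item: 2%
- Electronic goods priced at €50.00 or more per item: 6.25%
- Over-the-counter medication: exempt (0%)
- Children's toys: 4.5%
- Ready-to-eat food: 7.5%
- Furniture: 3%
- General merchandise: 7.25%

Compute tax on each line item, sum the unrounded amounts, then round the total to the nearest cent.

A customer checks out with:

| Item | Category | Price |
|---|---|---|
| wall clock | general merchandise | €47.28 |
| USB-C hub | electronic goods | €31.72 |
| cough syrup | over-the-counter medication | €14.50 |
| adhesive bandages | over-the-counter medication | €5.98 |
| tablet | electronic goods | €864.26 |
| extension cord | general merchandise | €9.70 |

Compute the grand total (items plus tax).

€1032.22

Wall clock €47.28: general merchandise → 7.25% → €3.4278
USB-C hub €31.72: electronic goods, under €50.00 → 2% → €0.6344
Cough syrup €14.50: over-the-counter medication → 0% → €0.00
Adhesive bandages €5.98: over-the-counter medication → 0% → €0.00
Tablet €864.26: electronic goods, €50.00 or more → 6.25% → €54.01625
Extension cord €9.70: general merchandise → 7.25% → €0.70325
Subtotal = €973.44; unrounded tax = €58.7817 → €58.78; total due = €1032.22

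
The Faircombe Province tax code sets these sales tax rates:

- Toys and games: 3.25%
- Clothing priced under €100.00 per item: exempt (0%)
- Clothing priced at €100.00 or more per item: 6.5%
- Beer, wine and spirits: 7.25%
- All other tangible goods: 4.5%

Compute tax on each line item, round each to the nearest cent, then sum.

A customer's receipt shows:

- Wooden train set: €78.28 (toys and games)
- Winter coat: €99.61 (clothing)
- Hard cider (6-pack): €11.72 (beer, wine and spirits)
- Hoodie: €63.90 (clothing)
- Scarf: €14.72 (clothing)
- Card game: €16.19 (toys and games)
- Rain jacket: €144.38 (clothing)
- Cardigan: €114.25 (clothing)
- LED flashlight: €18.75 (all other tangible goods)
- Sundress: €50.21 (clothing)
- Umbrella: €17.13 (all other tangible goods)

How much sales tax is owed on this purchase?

Wooden train set €78.28: toys and games → 3.25% → €2.54
Winter coat €99.61: clothing, under €100.00 → 0% → €0.00
Hard cider (6-pack) €11.72: beer, wine and spirits → 7.25% → €0.85
Hoodie €63.90: clothing, under €100.00 → 0% → €0.00
Scarf €14.72: clothing, under €100.00 → 0% → €0.00
Card game €16.19: toys and games → 3.25% → €0.53
Rain jacket €144.38: clothing, €100.00 or more → 6.5% → €9.38
Cardigan €114.25: clothing, €100.00 or more → 6.5% → €7.43
LED flashlight €18.75: all other tangible goods → 4.5% → €0.84
Sundress €50.21: clothing, under €100.00 → 0% → €0.00
Umbrella €17.13: all other tangible goods → 4.5% → €0.77
Total tax = €2.54 + €0.85 + €0.53 + €9.38 + €7.43 + €0.84 + €0.77 = €22.34

€22.34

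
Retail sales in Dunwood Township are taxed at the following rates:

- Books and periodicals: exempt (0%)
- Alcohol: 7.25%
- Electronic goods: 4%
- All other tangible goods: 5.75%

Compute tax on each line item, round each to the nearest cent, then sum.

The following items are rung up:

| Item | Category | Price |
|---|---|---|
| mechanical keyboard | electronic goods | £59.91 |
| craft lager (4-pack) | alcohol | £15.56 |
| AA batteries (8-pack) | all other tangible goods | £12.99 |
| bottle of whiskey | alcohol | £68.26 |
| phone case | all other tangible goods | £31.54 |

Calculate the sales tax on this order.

£11.04

Mechanical keyboard £59.91: electronic goods → 4% → £2.40
Craft lager (4-pack) £15.56: alcohol → 7.25% → £1.13
AA batteries (8-pack) £12.99: all other tangible goods → 5.75% → £0.75
Bottle of whiskey £68.26: alcohol → 7.25% → £4.95
Phone case £31.54: all other tangible goods → 5.75% → £1.81
Total tax = £2.40 + £1.13 + £0.75 + £4.95 + £1.81 = £11.04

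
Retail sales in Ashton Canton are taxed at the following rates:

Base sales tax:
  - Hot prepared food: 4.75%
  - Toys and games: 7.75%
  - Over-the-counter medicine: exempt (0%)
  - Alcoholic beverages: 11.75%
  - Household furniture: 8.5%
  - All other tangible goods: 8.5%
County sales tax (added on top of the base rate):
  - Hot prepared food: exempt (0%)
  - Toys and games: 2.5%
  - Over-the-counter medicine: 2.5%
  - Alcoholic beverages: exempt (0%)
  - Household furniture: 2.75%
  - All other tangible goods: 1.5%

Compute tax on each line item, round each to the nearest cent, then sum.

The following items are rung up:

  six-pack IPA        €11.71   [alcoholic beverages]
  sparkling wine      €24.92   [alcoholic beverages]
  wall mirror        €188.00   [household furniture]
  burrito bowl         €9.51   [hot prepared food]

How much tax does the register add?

Six-pack IPA €11.71: alcoholic beverages → 11.75% + 0% county = 11.75% → €1.38
Sparkling wine €24.92: alcoholic beverages → 11.75% + 0% county = 11.75% → €2.93
Wall mirror €188.00: household furniture → 8.5% + 2.75% county = 11.25% → €21.15
Burrito bowl €9.51: hot prepared food → 4.75% + 0% county = 4.75% → €0.45
Total tax = €1.38 + €2.93 + €21.15 + €0.45 = €25.91

€25.91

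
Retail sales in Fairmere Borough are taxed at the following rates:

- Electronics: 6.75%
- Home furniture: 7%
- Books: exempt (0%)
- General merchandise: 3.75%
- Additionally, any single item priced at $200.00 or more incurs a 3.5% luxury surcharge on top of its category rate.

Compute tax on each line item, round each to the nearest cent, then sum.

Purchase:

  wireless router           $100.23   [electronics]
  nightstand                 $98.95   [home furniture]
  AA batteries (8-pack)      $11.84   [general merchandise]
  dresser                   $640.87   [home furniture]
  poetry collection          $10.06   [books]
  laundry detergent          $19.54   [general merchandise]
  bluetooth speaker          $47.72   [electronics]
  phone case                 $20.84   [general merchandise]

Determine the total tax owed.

Wireless router $100.23: electronics → 6.75% → $6.77
Nightstand $98.95: home furniture → 7% → $6.93
AA batteries (8-pack) $11.84: general merchandise → 3.75% → $0.44
Dresser $640.87: home furniture → 7% + 3.5% surcharge = 10.5% → $67.29
Poetry collection $10.06: books → 0% → $0.00
Laundry detergent $19.54: general merchandise → 3.75% → $0.73
Bluetooth speaker $47.72: electronics → 6.75% → $3.22
Phone case $20.84: general merchandise → 3.75% → $0.78
Total tax = $6.77 + $6.93 + $0.44 + $67.29 + $0.73 + $3.22 + $0.78 = $86.16

$86.16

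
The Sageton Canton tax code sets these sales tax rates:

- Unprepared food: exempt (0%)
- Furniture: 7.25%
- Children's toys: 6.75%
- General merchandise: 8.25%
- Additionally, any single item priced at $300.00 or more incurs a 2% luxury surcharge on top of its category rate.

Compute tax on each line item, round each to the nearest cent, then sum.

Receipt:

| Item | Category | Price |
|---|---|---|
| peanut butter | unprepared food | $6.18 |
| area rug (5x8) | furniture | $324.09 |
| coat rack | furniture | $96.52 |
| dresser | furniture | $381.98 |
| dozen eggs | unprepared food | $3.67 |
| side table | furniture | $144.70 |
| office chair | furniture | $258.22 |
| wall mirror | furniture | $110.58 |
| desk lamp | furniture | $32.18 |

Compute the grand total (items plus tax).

$1469.99

Peanut butter $6.18: unprepared food → 0% → $0.00
Area rug (5x8) $324.09: furniture → 7.25% + 2% surcharge = 9.25% → $29.98
Coat rack $96.52: furniture → 7.25% → $7.00
Dresser $381.98: furniture → 7.25% + 2% surcharge = 9.25% → $35.33
Dozen eggs $3.67: unprepared food → 0% → $0.00
Side table $144.70: furniture → 7.25% → $10.49
Office chair $258.22: furniture → 7.25% → $18.72
Wall mirror $110.58: furniture → 7.25% → $8.02
Desk lamp $32.18: furniture → 7.25% → $2.33
Subtotal = $1358.12; tax = $111.87; total due = $1469.99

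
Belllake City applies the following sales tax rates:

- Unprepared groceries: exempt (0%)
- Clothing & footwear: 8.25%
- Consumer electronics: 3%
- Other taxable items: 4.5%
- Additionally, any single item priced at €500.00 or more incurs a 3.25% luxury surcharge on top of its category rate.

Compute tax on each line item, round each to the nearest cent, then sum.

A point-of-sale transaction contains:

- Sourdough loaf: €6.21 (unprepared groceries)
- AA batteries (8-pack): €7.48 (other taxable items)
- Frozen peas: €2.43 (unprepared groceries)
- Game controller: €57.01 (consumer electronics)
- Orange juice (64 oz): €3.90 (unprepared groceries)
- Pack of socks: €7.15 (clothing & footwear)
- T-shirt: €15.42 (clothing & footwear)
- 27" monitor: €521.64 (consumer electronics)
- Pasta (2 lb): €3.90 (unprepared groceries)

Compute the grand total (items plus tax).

€661.65

Sourdough loaf €6.21: unprepared groceries → 0% → €0.00
AA batteries (8-pack) €7.48: other taxable items → 4.5% → €0.34
Frozen peas €2.43: unprepared groceries → 0% → €0.00
Game controller €57.01: consumer electronics → 3% → €1.71
Orange juice (64 oz) €3.90: unprepared groceries → 0% → €0.00
Pack of socks €7.15: clothing & footwear → 8.25% → €0.59
T-shirt €15.42: clothing & footwear → 8.25% → €1.27
27" monitor €521.64: consumer electronics → 3% + 3.25% surcharge = 6.25% → €32.60
Pasta (2 lb) €3.90: unprepared groceries → 0% → €0.00
Subtotal = €625.14; tax = €36.51; total due = €661.65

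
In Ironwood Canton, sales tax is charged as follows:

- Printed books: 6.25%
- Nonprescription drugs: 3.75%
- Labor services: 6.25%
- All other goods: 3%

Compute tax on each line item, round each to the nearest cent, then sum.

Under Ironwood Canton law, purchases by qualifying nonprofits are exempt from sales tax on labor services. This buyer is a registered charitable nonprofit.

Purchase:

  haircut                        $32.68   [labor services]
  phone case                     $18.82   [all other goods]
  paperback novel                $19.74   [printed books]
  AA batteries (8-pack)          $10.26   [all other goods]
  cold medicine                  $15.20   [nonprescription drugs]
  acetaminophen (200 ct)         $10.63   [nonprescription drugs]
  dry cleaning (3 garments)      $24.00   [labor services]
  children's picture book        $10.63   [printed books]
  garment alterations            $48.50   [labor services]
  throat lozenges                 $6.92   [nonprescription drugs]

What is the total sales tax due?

Haircut $32.68: labor services, buyer-exempt → 0% → $0.00
Phone case $18.82: all other goods → 3% → $0.56
Paperback novel $19.74: printed books → 6.25% → $1.23
AA batteries (8-pack) $10.26: all other goods → 3% → $0.31
Cold medicine $15.20: nonprescription drugs → 3.75% → $0.57
Acetaminophen (200 ct) $10.63: nonprescription drugs → 3.75% → $0.40
Dry cleaning (3 garments) $24.00: labor services, buyer-exempt → 0% → $0.00
Children's picture book $10.63: printed books → 6.25% → $0.66
Garment alterations $48.50: labor services, buyer-exempt → 0% → $0.00
Throat lozenges $6.92: nonprescription drugs → 3.75% → $0.26
Total tax = $0.56 + $1.23 + $0.31 + $0.57 + $0.40 + $0.66 + $0.26 = $3.99

$3.99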